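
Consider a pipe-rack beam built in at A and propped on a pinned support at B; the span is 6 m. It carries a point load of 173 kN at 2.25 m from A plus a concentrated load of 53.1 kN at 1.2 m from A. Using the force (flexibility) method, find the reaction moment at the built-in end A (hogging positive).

Take the reaction at B as the redundant and release it; the primary structure is a cantilever fixed at A.
Primary-structure tip deflection at B by superposition:
  point load 173 at a = 2.25: Pa²(3L − a)/(6EI) = 2299/EI
  point load 53.1 at a = 1.2: Pa²(3L − a)/(6EI) = 214.1/EI
  δ_0 = 2513/EI
Flexibility coefficient — unit upward force at B: δ_{BB} = L³/(3EI) = 72/EI.
The prop prevents deflection at B: R_B = δ_0/δ_{BB} = 2513/72 = 34.9 kN.
Moment equilibrium about A: M_A = Σ(load moments about A) − R_B·L = 453 − 34.9×6 = 243.5 kN·m.

M_A = 243.5 kN·m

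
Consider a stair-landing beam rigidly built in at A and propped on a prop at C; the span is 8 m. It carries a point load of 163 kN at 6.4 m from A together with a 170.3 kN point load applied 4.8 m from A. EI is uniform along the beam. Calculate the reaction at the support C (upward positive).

R_C = 188.3 kN

Take the reaction at C as the redundant and release it; the primary structure is a cantilever fixed at A.
Downward deflection at the released point C due to the loads:
  point load 163 at a = 6.4: Pa²(3L − a)/(6EI) = 19584/EI
  point load 170.3 at a = 4.8: Pa²(3L − a)/(6EI) = 12556/EI
  δ_0 = 32140/EI
Flexibility coefficient — unit upward force at C: δ_{CC} = L³/(3EI) = 170.7/EI.
The prop prevents deflection at C: R_C = δ_0/δ_{CC} = 32140/170.7 = 188.3 kN.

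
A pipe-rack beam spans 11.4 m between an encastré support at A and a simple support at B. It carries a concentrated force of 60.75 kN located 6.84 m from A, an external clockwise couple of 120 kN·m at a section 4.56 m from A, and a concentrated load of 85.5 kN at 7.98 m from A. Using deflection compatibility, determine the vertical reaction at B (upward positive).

Take the reaction at B as the redundant and release it; the primary structure is a cantilever fixed at A.
Deflection at B on the released cantilever, summing each load's contribution:
  point load 60.75 at a = 6.84: Pa²(3L − a)/(6EI) = 12961/EI
  clockwise couple 120 at a = 4.56: M₀a(2L − a)/(2EI) = 4990/EI
  point load 85.5 at a = 7.98: Pa²(3L − a)/(6EI) = 23793/EI
  δ_0 = 41744/EI
Flexibility coefficient — unit upward force at B: δ_{BB} = L³/(3EI) = 493.8/EI.
The prop prevents deflection at B: R_B = δ_0/δ_{BB} = 41744/493.8 = 84.53 kN.

R_B = 84.53 kN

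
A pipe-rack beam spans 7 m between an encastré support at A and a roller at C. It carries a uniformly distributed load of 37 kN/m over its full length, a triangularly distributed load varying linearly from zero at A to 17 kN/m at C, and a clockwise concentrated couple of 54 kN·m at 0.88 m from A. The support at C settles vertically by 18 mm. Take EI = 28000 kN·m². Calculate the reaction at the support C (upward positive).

Take the reaction at C as the redundant and release it; the primary structure is a cantilever fixed at A.
Primary-structure tip deflection at C by superposition:
  UDL 37: wL⁴/(8EI) = 11105/EI
  triangular load, peak 17 at the free end: 11w₀L⁴/(120EI) = 3742/EI
  clockwise couple 54 at a = 0.88: M₀a(2L − a)/(2EI) = 311.7/EI
  δ_0 = 15158/EI
Tip deflection under a unit load at C: L³/(3EI) = 114.3/EI.
With EI = 28000 kN·m²: δ_0 = 0.54135 m and δ_{CC} = 0.004083 m/kN.
Compatibility — the beam at C must follow the support down by 0.018 m: δ_0 − R_C·δ_{CC} = 0.018, so R_C = (0.54135 − 0.018)/0.004083 = 128.2 kN.

R_C = 128.2 kN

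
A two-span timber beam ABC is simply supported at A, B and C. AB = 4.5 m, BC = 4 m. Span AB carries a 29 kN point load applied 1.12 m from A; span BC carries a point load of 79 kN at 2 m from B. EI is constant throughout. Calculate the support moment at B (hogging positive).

M_B = 35.95 kN·m

Take M_B as the redundant. Released structure: two simple spans AB and BC with a hinge at B.
Rotations at B on the released spans (each span's end-slope, ×1/EI):
  span AB: point load 29 at a = 1.12: Pab(L + a)/(6LEI) = 22.85/EI
  span BC: point load 79 at a = 2: Pab(L + b)/(6LEI) = 79/EI
  relative rotation θ_0 = (22.85 + 79)/EI = 101.9/EI
A unit hogging moment at B produces rotation L₁/(3EI) + L₂/(3EI) = 2.833/EI.
Slope continuity at B: θ_0 = M_B·2.833/EI, so M_B = 101.9/2.833 = 35.95 kN·m (hogging).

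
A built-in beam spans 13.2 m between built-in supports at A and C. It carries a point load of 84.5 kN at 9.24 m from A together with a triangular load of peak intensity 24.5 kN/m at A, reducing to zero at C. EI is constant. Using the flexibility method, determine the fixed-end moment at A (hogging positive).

M_A = 283.7 kN·m

Take the two fixed-end moments M_A, M_C as redundants; the released structure is the simple span AC.
On the primary (simply-supported) span, the end slopes from the loading are:
  at A: point load 84.5 at a = 9.24: Pab(L + b)/(6LEI) = 669.9/EI
  at C: point load 84.5 at a = 9.24: Pab(L + a)/(6LEI) = 876/EI
  at A: triangular load, peak 24.5: w₀L³/(45EI) = 1252/EI
  at C: triangular load, peak 24.5: 7w₀L³/(360EI) = 1096/EI
  θ_A0 = 1922/EI,  θ_C0 = 1972/EI
Flexibility coefficients: a unit moment at one end gives L/(3EI) there and L/(6EI) at the far end, so f₁₁ = f₂₂ = 4.4/EI and f₁₂ = f₂₁ = 2.2/EI.
Compatibility — zero rotation at each built-in end:
  4.4 M_A + 2.2 M_C = 1922
  2.2 M_A + 4.4 M_C = 1972
Solving the pair gives M_A = 283.7 kN·m and M_C = 306.3 kN·m (hogging).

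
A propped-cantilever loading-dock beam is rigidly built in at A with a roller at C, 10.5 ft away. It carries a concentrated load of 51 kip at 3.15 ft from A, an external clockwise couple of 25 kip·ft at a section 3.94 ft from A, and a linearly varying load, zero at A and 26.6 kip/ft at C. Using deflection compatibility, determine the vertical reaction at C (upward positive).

Take the reaction at C as the redundant and release it; the primary structure is a cantilever fixed at A.
Primary-structure tip deflection at C by superposition:
  point load 51 at a = 3.15: Pa²(3L − a)/(6EI) = 2391/EI
  clockwise couple 25 at a = 3.94: M₀a(2L − a)/(2EI) = 840.2/EI
  triangular load, peak 26.6 at the free end: 11w₀L⁴/(120EI) = 29638/EI
  δ_0 = 32869/EI
Flexibility coefficient — unit upward force at C: δ_{CC} = L³/(3EI) = 385.9/EI.
The prop prevents deflection at C: R_C = δ_0/δ_{CC} = 32869/385.9 = 85.18 kip.

R_C = 85.18 kip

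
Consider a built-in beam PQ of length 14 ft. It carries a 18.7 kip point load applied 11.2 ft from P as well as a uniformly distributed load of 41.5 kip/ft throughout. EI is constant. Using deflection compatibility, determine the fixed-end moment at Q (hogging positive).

M_Q = 711.3 kip·ft

Release both end moments; the primary structure is a simply-supported span PQ with redundants M_P and M_Q.
End rotations of the released simple span under the applied load (×1/EI):
  at P: point load 18.7 at a = 11.2: Pab(L + b)/(6LEI) = 117.3/EI
  at Q: point load 18.7 at a = 11.2: Pab(L + a)/(6LEI) = 175.9/EI
  at P: UDL 41.5: wL³/(24EI) = 4745/EI
  at Q: UDL 41.5: wL³/(24EI) = 4745/EI
  θ_P0 = 4862/EI,  θ_Q0 = 4921/EI
Flexibility coefficients: a unit moment at one end gives L/(3EI) there and L/(6EI) at the far end, so f₁₁ = f₂₂ = 4.667/EI and f₁₂ = f₂₁ = 2.333/EI.
Compatibility — zero rotation at each built-in end:
  4.667 M_P + 2.333 M_Q = 4862
  2.333 M_P + 4.667 M_Q = 4921
Solving the pair gives M_P = 686.2 kip·ft and M_Q = 711.3 kip·ft (hogging).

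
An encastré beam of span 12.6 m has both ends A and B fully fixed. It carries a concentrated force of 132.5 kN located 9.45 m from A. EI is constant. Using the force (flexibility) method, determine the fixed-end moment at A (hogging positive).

Release both end moments; the primary structure is a simply-supported span AB with redundants M_A and M_B.
On the primary (simply-supported) span, the end slopes from the loading are:
  at A: point load 132.5 at a = 9.45: Pab(L + b)/(6LEI) = 821.7/EI
  at B: point load 132.5 at a = 9.45: Pab(L + a)/(6LEI) = 1150/EI
  θ_A0 = 821.7/EI,  θ_B0 = 1150/EI
Flexibility coefficients: a unit moment at one end gives L/(3EI) there and L/(6EI) at the far end, so f₁₁ = f₂₂ = 4.2/EI and f₁₂ = f₂₁ = 2.1/EI.
Compatibility — zero rotation at each built-in end:
  4.2 M_A + 2.1 M_B = 821.7
  2.1 M_A + 4.2 M_B = 1150
Solving the pair gives M_A = 78.26 kN·m and M_B = 234.8 kN·m (hogging).

M_A = 78.26 kN·m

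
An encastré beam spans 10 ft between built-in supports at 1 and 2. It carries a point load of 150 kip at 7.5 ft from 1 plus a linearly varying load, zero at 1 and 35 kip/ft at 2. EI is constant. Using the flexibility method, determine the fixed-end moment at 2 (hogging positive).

M_2 = 385.9 kip·ft

Release both end moments; the primary structure is a simply-supported span 12 with redundants M_1 and M_2.
Simple-span end rotations at 1 and 2 under the given loads:
  at 1: point load 150 at a = 7.5: Pab(L + b)/(6LEI) = 585.9/EI
  at 2: point load 150 at a = 7.5: Pab(L + a)/(6LEI) = 820.3/EI
  at 1: triangular load, peak 35: 7w₀L³/(360EI) = 680.6/EI
  at 2: triangular load, peak 35: w₀L³/(45EI) = 777.8/EI
  θ_10 = 1266/EI,  θ_20 = 1598/EI
Flexibility coefficients: a unit moment at one end gives L/(3EI) there and L/(6EI) at the far end, so f₁₁ = f₂₂ = 3.333/EI and f₁₂ = f₂₁ = 1.667/EI.
Compatibility — zero rotation at each built-in end:
  3.333 M_1 + 1.667 M_2 = 1266
  1.667 M_1 + 3.333 M_2 = 1598
Solving the pair gives M_1 = 187 kip·ft and M_2 = 385.9 kip·ft (hogging).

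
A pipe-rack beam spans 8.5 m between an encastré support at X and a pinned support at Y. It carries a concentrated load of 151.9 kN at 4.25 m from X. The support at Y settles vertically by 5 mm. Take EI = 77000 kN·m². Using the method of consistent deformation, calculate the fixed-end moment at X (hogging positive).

M_X = 258.1 kN·m

Choose R_Y as the redundant. The primary structure is the cantilever fixed at X.
Deflection at Y on the released cantilever, summing each load's contribution:
  point load 151.9 at a = 4.25: Pa²(3L − a)/(6EI) = 9717/EI
Tip deflection under a unit load at Y: L³/(3EI) = 204.7/EI.
With EI = 77000 kN·m²: δ_0 = 0.1262 m and δ_{YY} = 0.002659 m/kN.
Compatibility — the beam at Y must follow the support down by 0.005 m: δ_0 − R_Y·δ_{YY} = 0.005, so R_Y = (0.1262 − 0.005)/0.002659 = 45.59 kN.
Moment equilibrium about X: M_X = Σ(load moments about X) − R_Y·L = 645.6 − 45.59×8.5 = 258.1 kN·m.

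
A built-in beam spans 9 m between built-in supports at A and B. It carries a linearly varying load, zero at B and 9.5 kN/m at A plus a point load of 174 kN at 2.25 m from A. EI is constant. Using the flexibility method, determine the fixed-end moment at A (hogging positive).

M_A = 258.7 kN·m

Release both end moments; the primary structure is a simply-supported span AB with redundants M_A and M_B.
Simple-span end rotations at A and B under the given loads:
  at A: triangular load, peak 9.5: w₀L³/(45EI) = 153.9/EI
  at B: triangular load, peak 9.5: 7w₀L³/(360EI) = 134.7/EI
  at A: point load 174 at a = 2.25: Pab(L + b)/(6LEI) = 770.8/EI
  at B: point load 174 at a = 2.25: Pab(L + a)/(6LEI) = 550.5/EI
  θ_A0 = 924.7/EI,  θ_B0 = 685.2/EI
Flexibility coefficients: a unit moment at one end gives L/(3EI) there and L/(6EI) at the far end, so f₁₁ = f₂₂ = 3/EI and f₁₂ = f₂₁ = 1.5/EI.
Compatibility — zero rotation at each built-in end:
  3 M_A + 1.5 M_B = 924.7
  1.5 M_A + 3 M_B = 685.2
Solving the pair gives M_A = 258.7 kN·m and M_B = 99.06 kN·m (hogging).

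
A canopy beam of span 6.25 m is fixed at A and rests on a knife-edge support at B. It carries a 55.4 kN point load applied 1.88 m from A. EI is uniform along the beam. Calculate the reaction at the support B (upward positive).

Choose R_B as the redundant. The primary structure is the cantilever fixed at A.
Primary-structure tip deflection at B by superposition:
  point load 55.4 at a = 1.88: Pa²(3L − a)/(6EI) = 550.5/EI
Flexibility coefficient — unit upward force at B: δ_{BB} = L³/(3EI) = 81.38/EI.
The prop prevents deflection at B: R_B = δ_0/δ_{BB} = 550.5/81.38 = 6.765 kN.

R_B = 6.765 kN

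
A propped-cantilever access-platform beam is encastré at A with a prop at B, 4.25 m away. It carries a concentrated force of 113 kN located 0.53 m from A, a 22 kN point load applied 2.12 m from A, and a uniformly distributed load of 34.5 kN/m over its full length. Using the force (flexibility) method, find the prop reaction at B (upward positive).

Release the roller at B. Primary structure: cantilever fixed at A.
Downward deflection at the released point B due to the loads:
  point load 113 at a = 0.53: Pa²(3L − a)/(6EI) = 64.65/EI
  point load 22 at a = 2.12: Pa²(3L − a)/(6EI) = 175.2/EI
  UDL 34.5: wL⁴/(8EI) = 1407/EI
  δ_0 = 1647/EI
Flexibility coefficient — unit upward force at B: δ_{BB} = L³/(3EI) = 25.59/EI.
Compatibility at B: δ_0 − R_B·δ_{BB} = 0, so R_B = 1647/25.59 = 64.36 kN.

R_B = 64.36 kN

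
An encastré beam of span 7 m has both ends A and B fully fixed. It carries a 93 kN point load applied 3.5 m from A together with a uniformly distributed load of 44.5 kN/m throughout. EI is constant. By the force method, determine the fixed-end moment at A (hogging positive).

M_A = 263.1 kN·m

Take the two fixed-end moments M_A, M_B as redundants; the released structure is the simple span AB.
On the primary (simply-supported) span, the end slopes from the loading are:
  at A: point load 93 at a = 3.5: Pab(L + b)/(6LEI) = 284.8/EI
  at B: point load 93 at a = 3.5: Pab(L + a)/(6LEI) = 284.8/EI
  at A: UDL 44.5: wL³/(24EI) = 636/EI
  at B: UDL 44.5: wL³/(24EI) = 636/EI
  θ_A0 = 920.8/EI,  θ_B0 = 920.8/EI
Flexibility coefficients: a unit moment at one end gives L/(3EI) there and L/(6EI) at the far end, so f₁₁ = f₂₂ = 2.333/EI and f₁₂ = f₂₁ = 1.167/EI.
Compatibility — zero rotation at each built-in end:
  2.333 M_A + 1.167 M_B = 920.8
  1.167 M_A + 2.333 M_B = 920.8
Solving the pair gives M_A = 263.1 kN·m and M_B = 263.1 kN·m (hogging).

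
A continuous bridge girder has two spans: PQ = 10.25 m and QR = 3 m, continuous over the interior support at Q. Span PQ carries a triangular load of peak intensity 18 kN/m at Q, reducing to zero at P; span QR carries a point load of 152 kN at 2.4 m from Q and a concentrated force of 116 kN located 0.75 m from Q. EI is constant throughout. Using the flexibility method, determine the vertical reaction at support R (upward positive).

R_R = 110.5 kN

Insert a hinge at Q; M_Q is the redundant, and each span becomes simply supported.
Rotations at Q on the released spans (each span's end-slope, ×1/EI):
  span PQ: triangular load, peak 18: w₀L³/(45EI) = 430.8/EI
  span QR: point load 152 at a = 2.4: Pab(L + b)/(6LEI) = 43.78/EI
  span QR: point load 116 at a = 0.75: Pab(L + b)/(6LEI) = 57.09/EI
  relative rotation θ_0 = (430.8 + 100.9)/EI = 531.6/EI
A unit hogging moment at Q produces rotation L₁/(3EI) + L₂/(3EI) = 4.417/EI.
Slope continuity at Q: θ_0 = M_Q·4.417/EI, so M_Q = 531.6/4.417 = 120.4 kN·m (hogging).
Span QR, ΣM about R: R_Q^{QR}·3 = 352.2 + 120.4, so R_Q^{QR} = 157.5 kN and R_R = 268 − 157.5 = 110.5 kN.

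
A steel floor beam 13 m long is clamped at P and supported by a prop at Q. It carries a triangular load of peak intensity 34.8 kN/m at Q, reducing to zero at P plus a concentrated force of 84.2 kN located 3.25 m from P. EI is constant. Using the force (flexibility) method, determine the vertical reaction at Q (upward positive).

Choose R_Q as the redundant. The primary structure is the cantilever fixed at P.
Primary-structure tip deflection at Q by superposition:
  triangular load, peak 34.8 at the free end: 11w₀L⁴/(120EI) = 91110/EI
  point load 84.2 at a = 3.25: Pa²(3L − a)/(6EI) = 5299/EI
  δ_0 = 96409/EI
Flexibility coefficient — unit upward force at Q: δ_{QQ} = L³/(3EI) = 732.3/EI.
The prop prevents deflection at Q: R_Q = δ_0/δ_{QQ} = 96409/732.3 = 131.6 kN.

R_Q = 131.6 kN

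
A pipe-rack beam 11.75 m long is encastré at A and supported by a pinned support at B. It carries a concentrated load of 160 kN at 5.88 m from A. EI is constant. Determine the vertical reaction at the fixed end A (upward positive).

Choose R_B as the redundant. The primary structure is the cantilever fixed at A.
Primary-structure tip deflection at B by superposition:
  point load 160 at a = 5.88: Pa²(3L − a)/(6EI) = 27079/EI
Tip deflection under a unit load at B: L³/(3EI) = 540.7/EI.
The prop prevents deflection at B: R_B = δ_0/δ_{BB} = 27079/540.7 = 50.08 kN.
Vertical equilibrium: R_A = ΣP − R_B = 160 − 50.08 = 109.9 kN.

R_A = 109.9 kN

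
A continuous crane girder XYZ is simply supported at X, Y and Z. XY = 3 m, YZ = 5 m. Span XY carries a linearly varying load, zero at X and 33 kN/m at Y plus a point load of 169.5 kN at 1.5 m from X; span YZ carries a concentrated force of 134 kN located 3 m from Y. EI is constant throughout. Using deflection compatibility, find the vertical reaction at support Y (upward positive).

R_Y = 231.9 kN

Take M_Y as the redundant. Released structure: two simple spans XY and YZ with a hinge at Y.
Discontinuity in slope at Y on the released structure — sum the simple-span end rotations:
  span XY: triangular load, peak 33: w₀L³/(45EI) = 19.8/EI
  span XY: point load 169.5 at a = 1.5: Pab(L + a)/(6LEI) = 95.34/EI
  span YZ: point load 134 at a = 3: Pab(L + b)/(6LEI) = 187.6/EI
  relative rotation θ_0 = (115.1 + 187.6)/EI = 302.7/EI
A unit hogging moment at Y produces rotation L₁/(3EI) + L₂/(3EI) = 2.667/EI.
Slope continuity at Y: θ_0 = M_Y·2.667/EI, so M_Y = 302.7/2.667 = 113.5 kN·m (hogging).
Span XY, ΣM about X with M_Y applied at Y: R_Y^{XY}·3 = 353.2 + 113.5, so R_Y^{XY} = 155.6 kN and R_X = 219 − 155.6 = 63.41 kN.
Span YZ, ΣM about Z: R_Y^{YZ}·5 = 268 + 113.5, so R_Y^{YZ} = 76.31 kN and R_Z = 134 − 76.31 = 57.69 kN.
R_Y = 155.6 + 76.31 = 231.9 kN.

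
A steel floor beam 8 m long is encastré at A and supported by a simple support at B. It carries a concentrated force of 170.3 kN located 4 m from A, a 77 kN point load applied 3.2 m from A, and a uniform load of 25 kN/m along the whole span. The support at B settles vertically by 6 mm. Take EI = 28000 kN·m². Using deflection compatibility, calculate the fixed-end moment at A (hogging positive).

Take the reaction at B as the redundant and release it; the primary structure is a cantilever fixed at A.
Downward deflection at the released point B due to the loads:
  point load 170.3 at a = 4: Pa²(3L − a)/(6EI) = 9083/EI
  point load 77 at a = 3.2: Pa²(3L − a)/(6EI) = 2733/EI
  UDL 25: wL⁴/(8EI) = 12800/EI
  δ_0 = 24616/EI
Flexibility coefficient — unit upward force at B: δ_{BB} = L³/(3EI) = 170.7/EI.
With EI = 28000 kN·m²: δ_0 = 0.87915 m and δ_{BB} = 0.006095 m/kN.
Compatibility — the beam at B must follow the support down by 0.006 m: δ_0 − R_B·δ_{BB} = 0.006, so R_B = (0.87915 − 0.006)/0.006095 = 143.3 kN.
Moment equilibrium about A: M_A = Σ(load moments about A) − R_B·L = 1728 − 143.3×8 = 581.6 kN·m.

M_A = 581.6 kN·m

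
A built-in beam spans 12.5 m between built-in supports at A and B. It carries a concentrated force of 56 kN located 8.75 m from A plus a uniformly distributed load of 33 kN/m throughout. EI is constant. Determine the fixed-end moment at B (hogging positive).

M_B = 532.6 kN·m

Release both end moments; the primary structure is a simply-supported span AB with redundants M_A and M_B.
End rotations of the released simple span under the applied load (×1/EI):
  at A: point load 56 at a = 8.75: Pab(L + b)/(6LEI) = 398.1/EI
  at B: point load 56 at a = 8.75: Pab(L + a)/(6LEI) = 520.6/EI
  at A: UDL 33: wL³/(24EI) = 2686/EI
  at B: UDL 33: wL³/(24EI) = 2686/EI
  θ_A0 = 3084/EI,  θ_B0 = 3206/EI
Flexibility coefficients: a unit moment at one end gives L/(3EI) there and L/(6EI) at the far end, so f₁₁ = f₂₂ = 4.167/EI and f₁₂ = f₂₁ = 2.083/EI.
Compatibility — zero rotation at each built-in end:
  4.167 M_A + 2.083 M_B = 3084
  2.083 M_A + 4.167 M_B = 3206
Solving the pair gives M_A = 473.8 kN·m and M_B = 532.6 kN·m (hogging).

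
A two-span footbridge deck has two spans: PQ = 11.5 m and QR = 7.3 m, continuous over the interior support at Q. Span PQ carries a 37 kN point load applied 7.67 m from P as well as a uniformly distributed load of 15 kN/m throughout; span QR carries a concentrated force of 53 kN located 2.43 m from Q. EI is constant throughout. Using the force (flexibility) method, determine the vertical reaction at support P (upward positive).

Insert a hinge at Q; M_Q is the redundant, and each span becomes simply supported.
End slopes at the hinge Q, treating each span as simply supported:
  span PQ: point load 37 at a = 7.67: Pab(L + a)/(6LEI) = 302/EI
  span PQ: UDL 15: wL³/(24EI) = 950.5/EI
  span QR: point load 53 at a = 2.43: Pab(L + b)/(6LEI) = 174.3/EI
  relative rotation θ_0 = (1253 + 174.3)/EI = 1427/EI
A unit hogging moment at Q produces rotation L₁/(3EI) + L₂/(3EI) = 6.267/EI.
Compatibility: M_Q·(L₁+L₂)/(3EI) = θ_0, giving M_Q = 227.7 kN·m (hogging).
Span PQ, ΣM about P with M_Q applied at Q: R_Q^{PQ}·11.5 = 1276 + 227.7, so R_Q^{PQ} = 130.7 kN and R_P = 209.5 − 130.7 = 78.77 kN.

R_P = 78.77 kN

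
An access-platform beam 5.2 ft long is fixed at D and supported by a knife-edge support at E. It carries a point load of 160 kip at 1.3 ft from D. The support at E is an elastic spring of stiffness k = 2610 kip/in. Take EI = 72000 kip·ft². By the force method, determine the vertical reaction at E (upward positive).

Take the reaction at E as the redundant and release it; the primary structure is a cantilever fixed at D.
Free-end deflection of the primary structure under the applied loading (downward +):
  point load 160 at a = 1.3: Pa²(3L − a)/(6EI) = 644.5/EI
Tip deflection under a unit load at E: L³/(3EI) = 46.87/EI.
With EI = 72000 kip·ft²: δ_0 = 0.008951 ft and δ_{EE} = 0.000651 ft/kip.
Compatibility — the spring shortens by R_E/k under the reaction it provides: δ_0 − R_E·δ_{EE} = R_E/k. With 1/k = 1/(2610×12) ft/kip = 0.000032 ft/kip, R_E = δ_0 / (δ_{EE} + 1/k) = 0.008951 / (0.000651 + 0.000032) = 13.11 kip.

R_E = 13.11 kip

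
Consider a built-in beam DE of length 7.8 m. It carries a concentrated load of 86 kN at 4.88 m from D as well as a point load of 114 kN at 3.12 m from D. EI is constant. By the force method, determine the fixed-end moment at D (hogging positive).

M_D = 186.9 kN·m

Release both end moments; the primary structure is a simply-supported span DE with redundants M_D and M_E.
Simple-span end rotations at D and E under the given loads:
  at D: point load 86 at a = 4.88: Pab(L + b)/(6LEI) = 280.7/EI
  at E: point load 86 at a = 4.88: Pab(L + a)/(6LEI) = 332/EI
  at D: point load 114 at a = 3.12: Pab(L + b)/(6LEI) = 443.9/EI
  at E: point load 114 at a = 3.12: Pab(L + a)/(6LEI) = 388.4/EI
  θ_D0 = 724.6/EI,  θ_E0 = 720.4/EI
Flexibility coefficients: a unit moment at one end gives L/(3EI) there and L/(6EI) at the far end, so f₁₁ = f₂₂ = 2.6/EI and f₁₂ = f₂₁ = 1.3/EI.
Compatibility — zero rotation at each built-in end:
  2.6 M_D + 1.3 M_E = 724.6
  1.3 M_D + 2.6 M_E = 720.4
Solving the pair gives M_D = 186.9 kN·m and M_E = 183.7 kN·m (hogging).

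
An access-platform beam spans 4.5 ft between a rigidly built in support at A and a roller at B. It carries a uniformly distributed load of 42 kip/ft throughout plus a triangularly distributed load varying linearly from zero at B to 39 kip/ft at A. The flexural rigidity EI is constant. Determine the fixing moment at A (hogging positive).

Choose R_B as the redundant. The primary structure is the cantilever fixed at A.
Primary-structure tip deflection at B by superposition:
  UDL 42: wL⁴/(8EI) = 2153/EI
  triangular load, peak 39 at the fixed end: w₀L⁴/(30EI) = 533.1/EI
  δ_0 = 2686/EI
Flexibility coefficient — unit upward force at B: δ_{BB} = L³/(3EI) = 30.38/EI.
The prop prevents deflection at B: R_B = δ_0/δ_{BB} = 2686/30.38 = 88.42 kip.
Moment equilibrium about A: M_A = Σ(load moments about A) − R_B·L = 556.9 − 88.42×4.5 = 159 kip·ft.

M_A = 159 kip·ft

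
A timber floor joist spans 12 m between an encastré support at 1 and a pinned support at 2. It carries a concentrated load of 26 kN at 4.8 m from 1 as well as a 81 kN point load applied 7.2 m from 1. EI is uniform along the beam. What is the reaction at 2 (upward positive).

R_2 = 40.4 kN

Take the reaction at 2 as the redundant and release it; the primary structure is a cantilever fixed at 1.
Downward deflection at the released point 2 due to the loads:
  point load 26 at a = 4.8: Pa²(3L − a)/(6EI) = 3115/EI
  point load 81 at a = 7.2: Pa²(3L − a)/(6EI) = 20155/EI
  δ_0 = 23270/EI
Tip deflection under a unit load at 2: L³/(3EI) = 576/EI.
Compatibility at 2: δ_0 − R_2·δ_{22} = 0, so R_2 = 23270/576 = 40.4 kN.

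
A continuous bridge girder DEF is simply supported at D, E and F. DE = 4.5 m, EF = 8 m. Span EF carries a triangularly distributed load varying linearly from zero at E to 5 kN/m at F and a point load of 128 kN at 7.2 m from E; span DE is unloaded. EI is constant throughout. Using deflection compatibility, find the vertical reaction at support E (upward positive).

Release continuity at E by inserting a hinge; the redundant is the internal moment M_E. The primary structure is two simply-supported spans DE and EF.
Rotations at E on the released spans (each span's end-slope, ×1/EI):
  span EF: triangular load, peak 5: 7w₀L³/(360EI) = 49.78/EI
  span EF: point load 128 at a = 7.2: Pab(L + b)/(6LEI) = 135.2/EI
  relative rotation θ_0 = (0 + 184.9)/EI = 184.9/EI
A unit hogging moment at E produces rotation L₁/(3EI) + L₂/(3EI) = 4.167/EI.
Slope continuity at E: θ_0 = M_E·4.167/EI, so M_E = 184.9/4.167 = 44.39 kN·m (hogging).
Span DE, ΣM about D with M_E applied at E: R_E^{DE}·4.5 = 0 + 44.39, so R_E^{DE} = 9.864 kN and R_D = 0 − 9.864 = -9.864 kN.
Span EF, ΣM about F: R_E^{EF}·8 = 155.7 + 44.39, so R_E^{EF} = 25.02 kN and R_F = 148 − 25.02 = 123 kN.
R_E = 9.864 + 25.02 = 34.88 kN.

R_E = 34.88 kN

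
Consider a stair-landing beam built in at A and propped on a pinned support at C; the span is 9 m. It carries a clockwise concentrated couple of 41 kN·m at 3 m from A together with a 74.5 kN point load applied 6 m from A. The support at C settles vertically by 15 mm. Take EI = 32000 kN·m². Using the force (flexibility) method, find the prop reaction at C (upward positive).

R_C = 40.45 kN

Take the reaction at C as the redundant and release it; the primary structure is a cantilever fixed at A.
Primary-structure tip deflection at C by superposition:
  clockwise couple 41 at a = 3: M₀a(2L − a)/(2EI) = 922.5/EI
  point load 74.5 at a = 6: Pa²(3L − a)/(6EI) = 9387/EI
  δ_0 = 10310/EI
Flexibility coefficient — unit upward force at C: δ_{CC} = L³/(3EI) = 243/EI.
With EI = 32000 kN·m²: δ_0 = 0.32217 m and δ_{CC} = 0.007594 m/kN.
Compatibility — the beam at C must follow the support down by 0.015 m: δ_0 − R_C·δ_{CC} = 0.015, so R_C = (0.32217 − 0.015)/0.007594 = 40.45 kN.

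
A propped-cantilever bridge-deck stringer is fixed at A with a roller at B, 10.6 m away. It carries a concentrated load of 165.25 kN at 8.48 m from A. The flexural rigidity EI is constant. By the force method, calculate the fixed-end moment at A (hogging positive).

Take the reaction at B as the redundant and release it; the primary structure is a cantilever fixed at A.
Deflection at B on the released cantilever, summing each load's contribution:
  point load 165.25 at a = 8.48: Pa²(3L − a)/(6EI) = 46186/EI
Flexibility coefficient — unit upward force at B: δ_{BB} = L³/(3EI) = 397/EI.
The prop prevents deflection at B: R_B = δ_0/δ_{BB} = 46186/397 = 116.3 kN.
Moment equilibrium about A: M_A = Σ(load moments about A) − R_B·L = 1401 − 116.3×10.6 = 168.2 kN·m.

M_A = 168.2 kN·m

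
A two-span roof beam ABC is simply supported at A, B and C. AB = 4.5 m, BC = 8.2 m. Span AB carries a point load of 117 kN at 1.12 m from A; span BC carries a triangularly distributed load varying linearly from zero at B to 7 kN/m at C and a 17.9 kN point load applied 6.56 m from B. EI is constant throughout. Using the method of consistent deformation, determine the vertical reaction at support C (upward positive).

R_C = 27.53 kN

Take M_B as the redundant. Released structure: two simple spans AB and BC with a hinge at B.
End slopes at the hinge B, treating each span as simply supported:
  span AB: point load 117 at a = 1.12: Pab(L + a)/(6LEI) = 92.19/EI
  span BC: triangular load, peak 7: 7w₀L³/(360EI) = 75.05/EI
  span BC: point load 17.9 at a = 6.56: Pab(L + b)/(6LEI) = 38.52/EI
  relative rotation θ_0 = (92.19 + 113.6)/EI = 205.8/EI
A unit hogging moment at B produces rotation L₁/(3EI) + L₂/(3EI) = 4.233/EI.
Compatibility: M_B·(L₁+L₂)/(3EI) = θ_0, giving M_B = 48.6 kN·m (hogging).
Span BC, ΣM about C: R_B^{BC}·8.2 = 107.8 + 48.6, so R_B^{BC} = 19.07 kN and R_C = 46.6 − 19.07 = 27.53 kN.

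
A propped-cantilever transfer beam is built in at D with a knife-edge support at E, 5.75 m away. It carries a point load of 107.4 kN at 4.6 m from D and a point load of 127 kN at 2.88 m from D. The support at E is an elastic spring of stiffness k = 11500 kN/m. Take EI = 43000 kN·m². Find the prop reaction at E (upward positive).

R_E = 109 kN

Remove the prop at E; the released (primary) structure is a cantilever built in at D.
Deflection at E on the released cantilever, summing each load's contribution:
  point load 107.4 at a = 4.6: Pa²(3L − a)/(6EI) = 4791/EI
  point load 127 at a = 2.88: Pa²(3L − a)/(6EI) = 2523/EI
  δ_0 = 7314/EI
Tip deflection under a unit load at E: L³/(3EI) = 63.37/EI.
With EI = 43000 kN·m²: δ_0 = 0.1701 m and δ_{EE} = 0.001474 m/kN.
Compatibility — the spring shortens by R_E/k under the reaction it provides: δ_0 − R_E·δ_{EE} = R_E/k. With 1/k = 0.000087 m/kN, R_E = δ_0 / (δ_{EE} + 1/k) = 0.1701 / (0.001474 + 0.000087) = 109 kN.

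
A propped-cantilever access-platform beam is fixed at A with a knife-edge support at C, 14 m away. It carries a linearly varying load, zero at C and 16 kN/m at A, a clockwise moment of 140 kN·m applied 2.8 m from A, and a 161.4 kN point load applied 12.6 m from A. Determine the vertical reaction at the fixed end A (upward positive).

R_A = 108.3 kN

Remove the prop at C; the released (primary) structure is a cantilever built in at A.
Downward deflection at the released point C due to the loads:
  triangular load, peak 16 at the fixed end: w₀L⁴/(30EI) = 20489/EI
  clockwise couple 140 at a = 2.8: M₀a(2L − a)/(2EI) = 4939/EI
  point load 161.4 at a = 12.6: Pa²(3L − a)/(6EI) = 125557/EI
  δ_0 = 150985/EI
Tip deflection under a unit load at C: L³/(3EI) = 914.7/EI.
Compatibility at C: δ_0 − R_C·δ_{CC} = 0, so R_C = 150985/914.7 = 165.1 kN.
Vertical equilibrium: R_A = ΣP − R_C = 273.4 − 165.1 = 108.3 kN.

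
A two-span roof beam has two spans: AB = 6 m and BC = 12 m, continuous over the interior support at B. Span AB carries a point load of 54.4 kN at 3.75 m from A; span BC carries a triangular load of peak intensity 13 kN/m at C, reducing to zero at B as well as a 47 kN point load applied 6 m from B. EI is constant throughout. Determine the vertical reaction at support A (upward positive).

Release continuity at B by inserting a hinge; the redundant is the internal moment M_B. The primary structure is two simply-supported spans AB and BC.
Rotations at B on the released spans (each span's end-slope, ×1/EI):
  span AB: point load 54.4 at a = 3.75: Pab(L + a)/(6LEI) = 124.3/EI
  span BC: triangular load, peak 13: 7w₀L³/(360EI) = 436.8/EI
  span BC: point load 47 at a = 6: Pab(L + b)/(6LEI) = 423/EI
  relative rotation θ_0 = (124.3 + 859.8)/EI = 984.1/EI
A unit hogging moment at B produces rotation L₁/(3EI) + L₂/(3EI) = 6/EI.
Compatibility: M_B·(L₁+L₂)/(3EI) = θ_0, giving M_B = 164 kN·m (hogging).
Span AB, ΣM about A with M_B applied at B: R_B^{AB}·6 = 204 + 164, so R_B^{AB} = 61.34 kN and R_A = 54.4 − 61.34 = -6.936 kN.

R_A = -6.936 kN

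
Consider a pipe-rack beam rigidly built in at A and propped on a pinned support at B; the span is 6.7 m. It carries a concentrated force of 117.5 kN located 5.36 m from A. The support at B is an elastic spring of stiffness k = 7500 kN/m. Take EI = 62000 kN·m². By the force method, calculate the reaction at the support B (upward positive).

Take the reaction at B as the redundant and release it; the primary structure is a cantilever fixed at A.
Deflection at B on the released cantilever, summing each load's contribution:
  point load 117.5 at a = 5.36: Pa²(3L − a)/(6EI) = 8293/EI
Tip deflection under a unit load at B: L³/(3EI) = 100.3/EI.
With EI = 62000 kN·m²: δ_0 = 0.13376 m and δ_{BB} = 0.001617 m/kN.
Compatibility — the spring shortens by R_B/k under the reaction it provides: δ_0 − R_B·δ_{BB} = R_B/k. With 1/k = 0.000133 m/kN, R_B = δ_0 / (δ_{BB} + 1/k) = 0.13376 / (0.001617 + 0.000133) = 76.42 kN.

R_B = 76.42 kN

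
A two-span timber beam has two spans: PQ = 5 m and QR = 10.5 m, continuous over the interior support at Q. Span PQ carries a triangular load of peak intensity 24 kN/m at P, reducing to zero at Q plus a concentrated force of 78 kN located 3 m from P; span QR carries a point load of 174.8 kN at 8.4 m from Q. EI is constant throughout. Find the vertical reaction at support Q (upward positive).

Insert a hinge at Q; M_Q is the redundant, and each span becomes simply supported.
End slopes at the hinge Q, treating each span as simply supported:
  span PQ: triangular load, peak 24: 7w₀L³/(360EI) = 58.33/EI
  span PQ: point load 78 at a = 3: Pab(L + a)/(6LEI) = 124.8/EI
  span QR: point load 174.8 at a = 8.4: Pab(L + b)/(6LEI) = 616.7/EI
  relative rotation θ_0 = (183.1 + 616.7)/EI = 799.8/EI
A unit hogging moment at Q produces rotation L₁/(3EI) + L₂/(3EI) = 5.167/EI.
Compatibility: M_Q·(L₁+L₂)/(3EI) = θ_0, giving M_Q = 154.8 kN·m (hogging).
Span PQ, ΣM about P with M_Q applied at Q: R_Q^{PQ}·5 = 334 + 154.8, so R_Q^{PQ} = 97.76 kN and R_P = 138 − 97.76 = 40.24 kN.
Span QR, ΣM about R: R_Q^{QR}·10.5 = 367.1 + 154.8, so R_Q^{QR} = 49.7 kN and R_R = 174.8 − 49.7 = 125.1 kN.
R_Q = 97.76 + 49.7 = 147.5 kN.

R_Q = 147.5 kN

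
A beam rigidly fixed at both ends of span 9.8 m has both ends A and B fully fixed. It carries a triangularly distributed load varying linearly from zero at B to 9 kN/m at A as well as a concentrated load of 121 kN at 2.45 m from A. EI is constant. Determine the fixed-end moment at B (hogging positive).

M_B = 84.4 kN·m

Take the two fixed-end moments M_A, M_B as redundants; the released structure is the simple span AB.
Simple-span end rotations at A and B under the given loads:
  at A: triangular load, peak 9: w₀L³/(45EI) = 188.2/EI
  at B: triangular load, peak 9: 7w₀L³/(360EI) = 164.7/EI
  at A: point load 121 at a = 2.45: Pab(L + b)/(6LEI) = 635.5/EI
  at B: point load 121 at a = 2.45: Pab(L + a)/(6LEI) = 453.9/EI
  θ_A0 = 823.8/EI,  θ_B0 = 618.6/EI
Flexibility coefficients: a unit moment at one end gives L/(3EI) there and L/(6EI) at the far end, so f₁₁ = f₂₂ = 3.267/EI and f₁₂ = f₂₁ = 1.633/EI.
Compatibility — zero rotation at each built-in end:
  3.267 M_A + 1.633 M_B = 823.8
  1.633 M_A + 3.267 M_B = 618.6
Solving the pair gives M_A = 210 kN·m and M_B = 84.4 kN·m (hogging).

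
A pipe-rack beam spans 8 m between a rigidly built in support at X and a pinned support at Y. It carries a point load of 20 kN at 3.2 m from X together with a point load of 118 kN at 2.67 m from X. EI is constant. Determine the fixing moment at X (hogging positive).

M_X = 205.6 kN·m

Choose R_Y as the redundant. The primary structure is the cantilever fixed at X.
Deflection at Y on the released cantilever, summing each load's contribution:
  point load 20 at a = 3.2: Pa²(3L − a)/(6EI) = 710/EI
  point load 118 at a = 2.67: Pa²(3L − a)/(6EI) = 2991/EI
  δ_0 = 3700/EI
Flexibility coefficient — unit upward force at Y: δ_{YY} = L³/(3EI) = 170.7/EI.
The prop prevents deflection at Y: R_Y = δ_0/δ_{YY} = 3700/170.7 = 21.68 kN.
Moment equilibrium about X: M_X = Σ(load moments about X) − R_Y·L = 379.1 − 21.68×8 = 205.6 kN·m.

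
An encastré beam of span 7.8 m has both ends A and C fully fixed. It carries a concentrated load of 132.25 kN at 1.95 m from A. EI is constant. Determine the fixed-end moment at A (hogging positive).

Release both end moments; the primary structure is a simply-supported span AC with redundants M_A and M_C.
On the primary (simply-supported) span, the end slopes from the loading are:
  at A: point load 132.25 at a = 1.95: Pab(L + b)/(6LEI) = 440/EI
  at C: point load 132.25 at a = 1.95: Pab(L + a)/(6LEI) = 314.3/EI
  θ_A0 = 440/EI,  θ_C0 = 314.3/EI
Flexibility coefficients: a unit moment at one end gives L/(3EI) there and L/(6EI) at the far end, so f₁₁ = f₂₂ = 2.6/EI and f₁₂ = f₂₁ = 1.3/EI.
Compatibility — zero rotation at each built-in end:
  2.6 M_A + 1.3 M_C = 440
  1.3 M_A + 2.6 M_C = 314.3
Solving the pair gives M_A = 145.1 kN·m and M_C = 48.35 kN·m (hogging).

M_A = 145.1 kN·m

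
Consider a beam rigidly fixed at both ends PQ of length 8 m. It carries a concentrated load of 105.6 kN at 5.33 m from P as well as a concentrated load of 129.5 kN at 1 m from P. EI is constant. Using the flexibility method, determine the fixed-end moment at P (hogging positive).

Take the two fixed-end moments M_P, M_Q as redundants; the released structure is the simple span PQ.
On the primary (simply-supported) span, the end slopes from the loading are:
  at P: point load 105.6 at a = 5.33: Pab(L + b)/(6LEI) = 334.1/EI
  at Q: point load 105.6 at a = 5.33: Pab(L + a)/(6LEI) = 417.3/EI
  at P: point load 129.5 at a = 1: Pab(L + b)/(6LEI) = 283.3/EI
  at Q: point load 129.5 at a = 1: Pab(L + a)/(6LEI) = 170/EI
  θ_P0 = 617.3/EI,  θ_Q0 = 587.3/EI
Flexibility coefficients: a unit moment at one end gives L/(3EI) there and L/(6EI) at the far end, so f₁₁ = f₂₂ = 2.667/EI and f₁₂ = f₂₁ = 1.333/EI.
Compatibility — zero rotation at each built-in end:
  2.667 M_P + 1.333 M_Q = 617.3
  1.333 M_P + 2.667 M_Q = 587.3
Solving the pair gives M_P = 161.8 kN·m and M_Q = 139.3 kN·m (hogging).

M_P = 161.8 kN·m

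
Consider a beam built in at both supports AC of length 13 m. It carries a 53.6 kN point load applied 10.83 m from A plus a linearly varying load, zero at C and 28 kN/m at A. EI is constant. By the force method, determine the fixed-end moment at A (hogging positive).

M_A = 252.8 kN·m

Take the two fixed-end moments M_A, M_C as redundants; the released structure is the simple span AC.
On the primary (simply-supported) span, the end slopes from the loading are:
  at A: point load 53.6 at a = 10.83: Pab(L + b)/(6LEI) = 245/EI
  at C: point load 53.6 at a = 10.83: Pab(L + a)/(6LEI) = 384.8/EI
  at A: triangular load, peak 28: w₀L³/(45EI) = 1367/EI
  at C: triangular load, peak 28: 7w₀L³/(360EI) = 1196/EI
  θ_A0 = 1612/EI,  θ_C0 = 1581/EI
Flexibility coefficients: a unit moment at one end gives L/(3EI) there and L/(6EI) at the far end, so f₁₁ = f₂₂ = 4.333/EI and f₁₂ = f₂₁ = 2.167/EI.
Compatibility — zero rotation at each built-in end:
  4.333 M_A + 2.167 M_C = 1612
  2.167 M_A + 4.333 M_C = 1581
Solving the pair gives M_A = 252.8 kN·m and M_C = 238.5 kN·m (hogging).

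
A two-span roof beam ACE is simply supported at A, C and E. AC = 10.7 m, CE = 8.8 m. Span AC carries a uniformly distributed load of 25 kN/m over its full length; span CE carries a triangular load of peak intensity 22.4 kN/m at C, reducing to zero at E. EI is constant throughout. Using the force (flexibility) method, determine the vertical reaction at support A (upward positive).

R_A = 110.5 kN

Take M_C as the redundant. Released structure: two simple spans AC and CE with a hinge at C.
End slopes at the hinge C, treating each span as simply supported:
  span AC: UDL 25: wL³/(24EI) = 1276/EI
  span CE: triangular load, peak 22.4: w₀L³/(45EI) = 339.2/EI
  relative rotation θ_0 = (1276 + 339.2)/EI = 1615/EI
A unit hogging moment at C produces rotation L₁/(3EI) + L₂/(3EI) = 6.5/EI.
Slope continuity at C: θ_0 = M_C·6.5/EI, so M_C = 1615/6.5 = 248.5 kN·m (hogging).
Span AC, ΣM about A with M_C applied at C: R_C^{AC}·10.7 = 1431 + 248.5, so R_C^{AC} = 157 kN and R_A = 267.5 − 157 = 110.5 kN.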